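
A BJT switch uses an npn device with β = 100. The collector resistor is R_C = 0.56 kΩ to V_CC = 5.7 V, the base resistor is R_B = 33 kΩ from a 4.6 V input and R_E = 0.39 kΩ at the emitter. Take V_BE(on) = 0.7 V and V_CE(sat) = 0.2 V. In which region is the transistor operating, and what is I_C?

Assume active. Base-emitter loop: I_B = (V_BB − V_BE)/(R_B + (β+1)R_E) = (4.6 − 0.7)/(33 + 101×0.39) = 0.0539 mA.
I_C = β·I_B = 100×0.0539 = 5.39 mA.
V_CE = V_CC − I_C·R_C − I_E·R_E = 5.7 − 5.39×0.56 − 5.44×0.39 = 0.561 V > V_CE(sat), so the active-region assumption holds.

active; I_C ≈ 5.4 mA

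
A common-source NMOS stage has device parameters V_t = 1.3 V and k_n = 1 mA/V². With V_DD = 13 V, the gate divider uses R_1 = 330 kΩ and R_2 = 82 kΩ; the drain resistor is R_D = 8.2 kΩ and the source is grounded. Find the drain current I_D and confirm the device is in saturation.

V_G = V_DD·R_2/(R_1+R_2) = 13×82/412 = 2.59 V. With the source grounded, V_GS = V_G = 2.59 V.
Assume saturation: I_D = (k_n/2)(V_GS − V_t)² = (1/2)×(2.59 − 1.3)² = 0.5×1.29² = 0.829 mA.
V_DS = V_DD − I_D·R_D = 13 − 0.829×8.2 = 6.2 V.
Saturation requires V_DS ≥ V_GS − V_t = 1.29 V; 6.2 ≥ 1.29 ✓.

I_D ≈ 0.83 mA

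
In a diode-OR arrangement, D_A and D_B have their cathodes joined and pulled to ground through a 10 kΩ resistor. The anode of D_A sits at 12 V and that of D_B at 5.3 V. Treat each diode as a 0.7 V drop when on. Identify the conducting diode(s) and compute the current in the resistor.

Only D_A conducts; I_R ≈ 1.1 mA

Assume both conduct. Then node N would need to be at both 12−0.7 = 11.3 V and 5.3−0.7 = 4.6 V, which is impossible.
Assume only D_A conducts: V_N = 12 − 0.7 = 11.3 V, so I_R = 11.3/10 = 1.13 mA.
Check D_B: its anode-to-cathode voltage is 5.3 − 11.3 = -6 V < 0.7 V, so it is off. The assumption is consistent.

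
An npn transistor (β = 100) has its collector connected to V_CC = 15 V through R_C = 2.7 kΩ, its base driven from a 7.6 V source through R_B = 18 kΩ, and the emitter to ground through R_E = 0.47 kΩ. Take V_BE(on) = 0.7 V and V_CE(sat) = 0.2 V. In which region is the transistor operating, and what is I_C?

saturation; I_C ≈ 4.6 mA

Assume active: I_B = (7.6 − 0.7)/(18 + 101×0.47) = 0.105 mA, I_C = β·I_B = 10.5 mA.
Then V_CE = 15 − 10.5×2.7 − 10.6×0.47 = -18.5 V < 0.2 V — the active assumption fails.
Re-solve with V_CE = 0.2 V. KCL at the emitter: V_E/R_E = (V_BB−0.7−V_E)/R_B + (V_CC−0.2−V_E)/R_C, giving V_E = 2.3 V.
I_C = (V_CC − 0.2 − V_E)/R_C = (14.8 − 2.3)/2.7 = 4.63 mA.
Check: I_B = (6.9 − 2.3)/18 = 0.256 mA, and β·I_B = 25.6 mA > I_C, confirming saturation.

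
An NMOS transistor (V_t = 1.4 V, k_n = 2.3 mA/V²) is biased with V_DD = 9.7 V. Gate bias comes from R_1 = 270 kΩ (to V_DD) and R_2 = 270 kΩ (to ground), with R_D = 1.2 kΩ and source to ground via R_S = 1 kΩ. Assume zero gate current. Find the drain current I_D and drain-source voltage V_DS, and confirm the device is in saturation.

I_D ≈ 2.1 mA, V_DS ≈ 5.1 V

V_G = V_DD·R_2/(R_1+R_2) = 9.7×270/540 = 4.85 V.
Assume saturation: I_D = (k_n/2)(V_GS − V_t)² with V_GS = V_G − I_D·R_S = 4.85 − 1·I_D.
Substituting gives 1.15·I_D² − 8.93·I_D + 13.7 = 0, with roots I_D = 2.1 or 5.67 mA.
The root I_D = 5.67 mA gives V_GS = -0.821 V ≤ V_t, so take I_D = 2.1 mA.
Then V_GS = 2.75 V and V_DS = V_DD − I_D(R_D+R_S) = 9.7 − 2.1×2.2 = 5.08 V.
Saturation requires V_DS ≥ V_GS − V_t = 1.35 V; 5.08 ≥ 1.35 ✓.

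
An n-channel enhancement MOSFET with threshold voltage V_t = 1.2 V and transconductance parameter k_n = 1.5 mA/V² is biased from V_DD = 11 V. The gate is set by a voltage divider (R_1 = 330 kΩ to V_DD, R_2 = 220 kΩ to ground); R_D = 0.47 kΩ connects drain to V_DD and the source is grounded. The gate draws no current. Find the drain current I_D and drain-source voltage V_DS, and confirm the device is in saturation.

V_G = V_DD·R_2/(R_1+R_2) = 11×220/550 = 4.4 V. With the source grounded, V_GS = V_G = 4.4 V.
Assume saturation: I_D = (k_n/2)(V_GS − V_t)² = (1.5/2)×(4.4 − 1.2)² = 0.75×3.2² = 7.68 mA.
V_DS = V_DD − I_D·R_D = 11 − 7.68×0.47 = 7.39 V.
Saturation requires V_DS ≥ V_GS − V_t = 3.2 V; 7.39 ≥ 3.2 ✓.

I_D ≈ 7.7 mA, V_DS ≈ 7.4 V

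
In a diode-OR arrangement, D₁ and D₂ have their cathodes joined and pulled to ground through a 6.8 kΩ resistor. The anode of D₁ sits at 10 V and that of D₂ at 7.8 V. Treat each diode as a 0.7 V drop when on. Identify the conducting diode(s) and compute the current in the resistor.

Only D₁ conducts; I_R ≈ 1.4 mA

Assume both conduct. Then node N would need to be at both 10−0.7 = 9.3 V and 7.8−0.7 = 7.1 V, which is impossible.
Assume only D₁ conducts: V_N = 10 − 0.7 = 9.3 V, so I_R = 9.3/6.8 = 1.37 mA.
Check D₂: its anode-to-cathode voltage is 7.8 − 9.3 = -1.5 V < 0.7 V, so it is off. The assumption is consistent.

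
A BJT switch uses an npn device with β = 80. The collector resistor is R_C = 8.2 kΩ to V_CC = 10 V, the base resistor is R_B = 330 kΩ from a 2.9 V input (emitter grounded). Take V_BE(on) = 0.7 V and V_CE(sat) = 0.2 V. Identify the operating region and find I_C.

Assume active. Base-emitter loop: I_B = (V_BB − V_BE)/R_B = (2.9 − 0.7)/330 = 0.00667 mA.
I_C = β·I_B = 80×0.00667 = 0.533 mA.
V_CE = V_CC − I_C·R_C = 10 − 0.533×8.2 = 5.63 V > V_CE(sat), so the active-region assumption holds.

active; I_C ≈ 0.53 mA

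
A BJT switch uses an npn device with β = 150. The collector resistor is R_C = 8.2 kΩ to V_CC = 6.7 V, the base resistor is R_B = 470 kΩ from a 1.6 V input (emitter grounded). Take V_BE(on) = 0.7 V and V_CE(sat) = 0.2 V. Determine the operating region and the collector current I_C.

active; I_C ≈ 0.29 mA

Assume active. Base-emitter loop: I_B = (V_BB − V_BE)/R_B = (1.6 − 0.7)/470 = 0.00191 mA.
I_C = β·I_B = 150×0.00191 = 0.287 mA.
V_CE = V_CC − I_C·R_C = 6.7 − 0.287×8.2 = 4.34 V > V_CE(sat), so the active-region assumption holds.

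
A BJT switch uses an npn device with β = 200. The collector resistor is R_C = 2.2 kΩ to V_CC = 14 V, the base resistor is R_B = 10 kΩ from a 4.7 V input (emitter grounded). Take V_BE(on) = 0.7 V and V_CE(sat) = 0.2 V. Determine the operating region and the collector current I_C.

Assume active: I_B = (4.7 − 0.7)/10 = 0.4 mA, giving I_C = β·I_B = 80 mA.
But then V_CE = 14 − 80×2.2 = -162 V < V_CE(sat) = 0.2 V — impossible in the active region.
So the transistor is saturated. With V_CE = 0.2 V, I_C = (V_CC − 0.2)/R_C = 13.8/2.2 = 6.27 mA.
Check: β·I_B = 80 mA > I_C = 6.27 mA, confirming saturation.

saturation; I_C ≈ 6.3 mA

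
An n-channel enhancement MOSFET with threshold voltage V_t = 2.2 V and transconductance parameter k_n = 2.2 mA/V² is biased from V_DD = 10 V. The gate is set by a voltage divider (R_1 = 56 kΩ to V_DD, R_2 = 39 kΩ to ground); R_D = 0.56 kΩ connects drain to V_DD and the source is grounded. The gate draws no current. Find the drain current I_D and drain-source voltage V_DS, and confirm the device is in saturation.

I_D ≈ 4 mA, V_DS ≈ 7.8 V

V_G = V_DD·R_2/(R_1+R_2) = 10×39/95 = 4.11 V. With the source grounded, V_GS = V_G = 4.11 V.
Assume saturation: I_D = (k_n/2)(V_GS − V_t)² = (2.2/2)×(4.11 − 2.2)² = 1.1×1.91² = 3.99 mA.
V_DS = V_DD − I_D·R_D = 10 − 3.99×0.56 = 7.76 V.
Saturation requires V_DS ≥ V_GS − V_t = 1.91 V; 7.76 ≥ 1.91 ✓.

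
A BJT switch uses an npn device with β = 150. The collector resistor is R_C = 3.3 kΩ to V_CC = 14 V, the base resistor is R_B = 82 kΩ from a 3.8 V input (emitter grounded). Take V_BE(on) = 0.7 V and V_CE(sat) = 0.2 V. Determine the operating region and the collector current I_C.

saturation; I_C ≈ 4.2 mA

Assume active: I_B = (3.8 − 0.7)/82 = 0.0378 mA, giving I_C = β·I_B = 5.67 mA.
But then V_CE = 14 − 5.67×3.3 = -4.71 V < V_CE(sat) = 0.2 V — impossible in the active region.
So the transistor is saturated. With V_CE = 0.2 V, I_C = (V_CC − 0.2)/R_C = 13.8/3.3 = 4.18 mA.
Check: β·I_B = 5.67 mA > I_C = 4.18 mA, confirming saturation.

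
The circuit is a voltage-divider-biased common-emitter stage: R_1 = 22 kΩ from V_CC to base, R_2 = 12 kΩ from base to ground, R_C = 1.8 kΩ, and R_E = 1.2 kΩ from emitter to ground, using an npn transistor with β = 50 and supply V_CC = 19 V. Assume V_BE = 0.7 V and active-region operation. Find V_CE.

V_CE ≈ 5.8 V

Thevenize the base divider: V_Th = V_CC·R_2/(R_1+R_2) = 19×12/34 = 6.71 V, R_Th = R_1‖R_2 = 7.76 kΩ.
Base-emitter loop: V_Th = I_B·R_Th + V_BE + (β+1)I_B·R_E, so I_B = (6.71 − 0.7) / (7.76 + 51×1.2) = 0.0871 mA.
I_C = β·I_B = 50×0.0871 = 4.35 mA, and I_E = (β+1)I_B = 4.44 mA.
V_CE = V_CC − I_C·R_C − I_E·R_E = 19 − 4.35×1.8 − 4.44×1.2 = 5.83 V.
V_CE = 5.83 V > 0.2 V confirms active-region operation.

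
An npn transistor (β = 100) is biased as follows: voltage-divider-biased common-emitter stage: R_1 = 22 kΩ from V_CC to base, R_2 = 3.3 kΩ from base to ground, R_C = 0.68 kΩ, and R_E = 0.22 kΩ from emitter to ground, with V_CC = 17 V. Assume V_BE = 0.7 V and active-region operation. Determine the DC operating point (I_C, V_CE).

Thevenize the base divider: V_Th = V_CC·R_2/(R_1+R_2) = 17×3.3/25.3 = 2.22 V, R_Th = R_1‖R_2 = 2.87 kΩ.
Base-emitter loop: V_Th = I_B·R_Th + V_BE + (β+1)I_B·R_E, so I_B = (2.22 − 0.7) / (2.87 + 101×0.22) = 0.0605 mA.
I_C = β·I_B = 100×0.0605 = 6.05 mA, and I_E = (β+1)I_B = 6.11 mA.
V_CE = V_CC − I_C·R_C − I_E·R_E = 17 − 6.05×0.68 − 6.11×0.22 = 11.5 V.
V_CE = 11.5 V > 0.2 V confirms active-region operation.

I_C ≈ 6 mA, V_CE ≈ 12 V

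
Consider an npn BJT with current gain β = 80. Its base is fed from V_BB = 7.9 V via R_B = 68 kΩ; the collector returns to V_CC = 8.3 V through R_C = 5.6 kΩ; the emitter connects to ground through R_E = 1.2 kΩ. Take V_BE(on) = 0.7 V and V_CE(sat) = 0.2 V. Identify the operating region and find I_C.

saturation; I_C ≈ 1.2 mA

Assume active: I_B = (7.9 − 0.7)/(68 + 81×1.2) = 0.0436 mA, I_C = β·I_B = 3.49 mA.
Then V_CE = 8.3 − 3.49×5.6 − 3.53×1.2 = -15.5 V < 0.2 V — the active assumption fails.
Re-solve with V_CE = 0.2 V. KCL at the emitter: V_E/R_E = (V_BB−0.7−V_E)/R_B + (V_CC−0.2−V_E)/R_C, giving V_E = 1.51 V.
I_C = (V_CC − 0.2 − V_E)/R_C = (8.1 − 1.51)/5.6 = 1.18 mA.
Check: I_B = (7.2 − 1.51)/68 = 0.0836 mA, and β·I_B = 6.69 mA > I_C, confirming saturation.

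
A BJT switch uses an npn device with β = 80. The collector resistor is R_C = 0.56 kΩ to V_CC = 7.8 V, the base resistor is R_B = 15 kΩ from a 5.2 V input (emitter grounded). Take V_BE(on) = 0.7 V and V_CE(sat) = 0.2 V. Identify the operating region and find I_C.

Assume active: I_B = (5.2 − 0.7)/15 = 0.3 mA, giving I_C = β·I_B = 24 mA.
But then V_CE = 7.8 − 24×0.56 = -5.64 V < V_CE(sat) = 0.2 V — impossible in the active region.
So the transistor is saturated. With V_CE = 0.2 V, I_C = (V_CC − 0.2)/R_C = 7.6/0.56 = 13.6 mA.
Check: β·I_B = 24 mA > I_C = 13.6 mA, confirming saturation.

saturation; I_C ≈ 14 mA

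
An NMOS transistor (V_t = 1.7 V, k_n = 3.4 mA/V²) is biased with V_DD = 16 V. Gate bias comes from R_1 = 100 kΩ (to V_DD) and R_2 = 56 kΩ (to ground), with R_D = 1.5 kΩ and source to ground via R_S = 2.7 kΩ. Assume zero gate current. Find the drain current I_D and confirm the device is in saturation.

I_D ≈ 1.2 mA

V_G = V_DD·R_2/(R_1+R_2) = 16×56/156 = 5.74 V.
Assume saturation: I_D = (k_n/2)(V_GS − V_t)² with V_GS = V_G − I_D·R_S = 5.74 − 2.7·I_D.
Substituting gives 12.4·I_D² − 38.1·I_D + 27.8 = 0, with roots I_D = 1.19 or 1.89 mA.
The root I_D = 1.89 mA gives V_GS = 0.646 V ≤ V_t, so take I_D = 1.19 mA.
Then V_GS = 2.54 V and V_DS = V_DD − I_D(R_D+R_S) = 16 − 1.19×4.2 = 11 V.
Saturation requires V_DS ≥ V_GS − V_t = 0.836 V; 11 ≥ 0.836 ✓.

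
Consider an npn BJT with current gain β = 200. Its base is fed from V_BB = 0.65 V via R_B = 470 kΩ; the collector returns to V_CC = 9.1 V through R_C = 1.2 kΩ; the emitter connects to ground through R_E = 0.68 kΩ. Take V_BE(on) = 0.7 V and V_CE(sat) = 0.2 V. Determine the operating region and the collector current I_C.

V_BB = 0.65 V ≤ V_BE(on) = 0.7 V, so the base-emitter junction is not forward biased.
The transistor is in cutoff: I_B = I_C = 0.

cutoff; I_C ≈ 0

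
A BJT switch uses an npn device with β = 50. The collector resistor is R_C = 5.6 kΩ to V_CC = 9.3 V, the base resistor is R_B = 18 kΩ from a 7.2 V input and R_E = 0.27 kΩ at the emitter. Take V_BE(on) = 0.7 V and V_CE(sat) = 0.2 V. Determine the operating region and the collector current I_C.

saturation; I_C ≈ 1.5 mA

Assume active: I_B = (7.2 − 0.7)/(18 + 51×0.27) = 0.205 mA, I_C = β·I_B = 10.2 mA.
Then V_CE = 9.3 − 10.2×5.6 − 10.4×0.27 = -50.8 V < 0.2 V — the active assumption fails.
Re-solve with V_CE = 0.2 V. KCL at the emitter: V_E/R_E = (V_BB−0.7−V_E)/R_B + (V_CC−0.2−V_E)/R_C, giving V_E = 0.504 V.
I_C = (V_CC − 0.2 − V_E)/R_C = (9.1 − 0.504)/5.6 = 1.53 mA.
Check: I_B = (6.5 − 0.504)/18 = 0.333 mA, and β·I_B = 16.7 mA > I_C, confirming saturation.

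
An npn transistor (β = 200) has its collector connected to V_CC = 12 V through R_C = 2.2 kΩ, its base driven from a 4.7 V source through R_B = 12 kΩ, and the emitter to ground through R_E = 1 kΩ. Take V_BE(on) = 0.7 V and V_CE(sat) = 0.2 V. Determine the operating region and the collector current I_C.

saturation; I_C ≈ 3.7 mA

Assume active: I_B = (4.7 − 0.7)/(12 + 201×1) = 0.0188 mA, I_C = β·I_B = 3.76 mA.
Then V_CE = 12 − 3.76×2.2 − 3.77×1 = -0.0376 V < 0.2 V — the active assumption fails.
Re-solve with V_CE = 0.2 V. KCL at the emitter: V_E/R_E = (V_BB−0.7−V_E)/R_B + (V_CC−0.2−V_E)/R_C, giving V_E = 3.7 V.
I_C = (V_CC − 0.2 − V_E)/R_C = (11.8 − 3.7)/2.2 = 3.68 mA.
Check: I_B = (4 − 3.7)/12 = 0.0246 mA, and β·I_B = 4.93 mA > I_C, confirming saturation.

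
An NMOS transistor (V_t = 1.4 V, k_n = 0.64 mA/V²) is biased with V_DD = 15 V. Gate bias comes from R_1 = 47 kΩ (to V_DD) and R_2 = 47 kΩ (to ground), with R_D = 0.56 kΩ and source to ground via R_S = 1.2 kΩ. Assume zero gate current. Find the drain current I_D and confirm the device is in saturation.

V_G = V_DD·R_2/(R_1+R_2) = 15×47/94 = 7.5 V.
Assume saturation: I_D = (k_n/2)(V_GS − V_t)² with V_GS = V_G − I_D·R_S = 7.5 − 1.2·I_D.
Substituting gives 0.461·I_D² − 5.68·I_D + 11.9 = 0, with roots I_D = 2.67 or 9.66 mA.
The root I_D = 9.66 mA gives V_GS = -4.1 V ≤ V_t, so take I_D = 2.67 mA.
Then V_GS = 4.29 V and V_DS = V_DD − I_D(R_D+R_S) = 15 − 2.67×1.76 = 10.3 V.
Saturation requires V_DS ≥ V_GS − V_t = 2.89 V; 10.3 ≥ 2.89 ✓.

I_D ≈ 2.7 mA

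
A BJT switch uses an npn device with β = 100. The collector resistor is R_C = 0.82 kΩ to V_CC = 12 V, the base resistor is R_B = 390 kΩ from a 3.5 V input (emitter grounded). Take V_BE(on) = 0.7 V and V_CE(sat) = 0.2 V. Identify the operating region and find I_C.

active; I_C ≈ 0.72 mA

Assume active. Base-emitter loop: I_B = (V_BB − V_BE)/R_B = (3.5 − 0.7)/390 = 0.00718 mA.
I_C = β·I_B = 100×0.00718 = 0.718 mA.
V_CE = V_CC − I_C·R_C = 12 − 0.718×0.82 = 11.4 V > V_CE(sat), so the active-region assumption holds.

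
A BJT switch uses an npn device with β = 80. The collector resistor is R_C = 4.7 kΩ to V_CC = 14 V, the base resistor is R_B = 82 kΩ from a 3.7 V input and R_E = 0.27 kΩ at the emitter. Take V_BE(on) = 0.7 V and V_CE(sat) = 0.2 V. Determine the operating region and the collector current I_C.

active; I_C ≈ 2.3 mA

Assume active. Base-emitter loop: I_B = (V_BB − V_BE)/(R_B + (β+1)R_E) = (3.7 − 0.7)/(82 + 81×0.27) = 0.0289 mA.
I_C = β·I_B = 80×0.0289 = 2.31 mA.
V_CE = V_CC − I_C·R_C − I_E·R_E = 14 − 2.31×4.7 − 2.34×0.27 = 2.51 V > V_CE(sat), so the active-region assumption holds.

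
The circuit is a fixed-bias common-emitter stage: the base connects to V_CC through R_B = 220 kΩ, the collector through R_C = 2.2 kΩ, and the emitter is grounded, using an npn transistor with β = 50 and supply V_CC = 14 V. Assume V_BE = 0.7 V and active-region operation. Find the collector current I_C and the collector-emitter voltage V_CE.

I_C ≈ 3 mA, V_CE ≈ 7.3 V

Base loop: V_CC = I_B·R_B + V_BE, so I_B = (14 − 0.7)/220 kΩ = 0.0605 mA.
In the active region I_C = β·I_B = 50 × 0.0605 = 3.02 mA.
Collector loop: V_CE = V_CC − I_C·R_C = 14 − 3.02×2.2 = 7.35 V.
Since V_CE = 7.35 V > V_CE(sat) ≈ 0.2 V, the transistor is in the active region as assumed.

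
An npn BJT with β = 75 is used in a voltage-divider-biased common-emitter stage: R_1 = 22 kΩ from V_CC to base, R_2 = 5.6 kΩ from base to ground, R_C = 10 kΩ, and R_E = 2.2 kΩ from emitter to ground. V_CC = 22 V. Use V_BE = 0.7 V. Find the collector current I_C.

Thevenize the base divider: V_Th = V_CC·R_2/(R_1+R_2) = 22×5.6/27.6 = 4.46 V, R_Th = R_1‖R_2 = 4.46 kΩ.
Base-emitter loop: V_Th = I_B·R_Th + V_BE + (β+1)I_B·R_E, so I_B = (4.46 − 0.7) / (4.46 + 76×2.2) = 0.0219 mA.
I_C = β·I_B = 75×0.0219 = 1.64 mA, and I_E = (β+1)I_B = 1.67 mA.
V_CE = V_CC − I_C·R_C − I_E·R_E = 22 − 1.64×10 − 1.67×2.2 = 1.89 V.
V_CE = 1.89 V > 0.2 V confirms active-region operation.

I_C ≈ 1.6 mA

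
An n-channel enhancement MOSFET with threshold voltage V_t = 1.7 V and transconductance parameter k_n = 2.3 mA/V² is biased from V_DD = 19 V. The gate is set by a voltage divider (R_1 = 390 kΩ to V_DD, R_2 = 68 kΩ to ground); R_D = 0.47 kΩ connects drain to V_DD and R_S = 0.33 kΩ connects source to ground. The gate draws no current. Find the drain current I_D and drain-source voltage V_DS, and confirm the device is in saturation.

V_G = V_DD·R_2/(R_1+R_2) = 19×68/458 = 2.82 V.
Assume saturation: I_D = (k_n/2)(V_GS − V_t)² with V_GS = V_G − I_D·R_S = 2.82 − 0.33·I_D.
Substituting gives 0.125·I_D² − 1.85·I_D + 1.45 = 0, with roots I_D = 0.827 or 14 mA.
The root I_D = 14 mA gives V_GS = -1.78 V ≤ V_t, so take I_D = 0.827 mA.
Then V_GS = 2.55 V and V_DS = V_DD − I_D(R_D+R_S) = 19 − 0.827×0.8 = 18.3 V.
Saturation requires V_DS ≥ V_GS − V_t = 0.848 V; 18.3 ≥ 0.848 ✓.

I_D ≈ 0.83 mA, V_DS ≈ 18 V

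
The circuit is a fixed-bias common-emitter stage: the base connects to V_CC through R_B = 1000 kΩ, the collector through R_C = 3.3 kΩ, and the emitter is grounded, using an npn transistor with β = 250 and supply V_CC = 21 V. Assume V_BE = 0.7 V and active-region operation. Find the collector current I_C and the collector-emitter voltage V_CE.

Base loop: V_CC = I_B·R_B + V_BE, so I_B = (21 − 0.7)/1000 kΩ = 0.0203 mA.
In the active region I_C = β·I_B = 250 × 0.0203 = 5.08 mA.
Collector loop: V_CE = V_CC − I_C·R_C = 21 − 5.08×3.3 = 4.25 V.
Since V_CE = 4.25 V > V_CE(sat) ≈ 0.2 V, the transistor is in the active region as assumed.

I_C ≈ 5.1 mA, V_CE ≈ 4.3 V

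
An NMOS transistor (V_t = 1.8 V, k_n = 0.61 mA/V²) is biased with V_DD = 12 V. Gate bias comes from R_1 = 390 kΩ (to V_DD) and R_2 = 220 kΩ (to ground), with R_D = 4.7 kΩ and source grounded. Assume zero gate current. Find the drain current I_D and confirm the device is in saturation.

V_G = V_DD·R_2/(R_1+R_2) = 12×220/610 = 4.33 V. With the source grounded, V_GS = V_G = 4.33 V.
Assume saturation: I_D = (k_n/2)(V_GS − V_t)² = (0.61/2)×(4.33 − 1.8)² = 0.305×2.53² = 1.95 mA.
V_DS = V_DD − I_D·R_D = 12 − 1.95×4.7 = 2.84 V.
Saturation requires V_DS ≥ V_GS − V_t = 2.53 V; 2.84 ≥ 2.53 ✓.

I_D ≈ 1.9 mA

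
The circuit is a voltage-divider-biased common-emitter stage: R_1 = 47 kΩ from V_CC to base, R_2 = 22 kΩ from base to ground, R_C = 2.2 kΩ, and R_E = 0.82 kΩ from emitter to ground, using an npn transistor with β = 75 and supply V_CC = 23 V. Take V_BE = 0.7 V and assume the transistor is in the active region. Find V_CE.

Thevenize the base divider: V_Th = V_CC·R_2/(R_1+R_2) = 23×22/69 = 7.33 V, R_Th = R_1‖R_2 = 15 kΩ.
Base-emitter loop: V_Th = I_B·R_Th + V_BE + (β+1)I_B·R_E, so I_B = (7.33 − 0.7) / (15 + 76×0.82) = 0.0858 mA.
I_C = β·I_B = 75×0.0858 = 6.44 mA, and I_E = (β+1)I_B = 6.52 mA.
V_CE = V_CC − I_C·R_C − I_E·R_E = 23 − 6.44×2.2 − 6.52×0.82 = 3.49 V.
V_CE = 3.49 V > 0.2 V confirms active-region operation.

V_CE ≈ 3.5 V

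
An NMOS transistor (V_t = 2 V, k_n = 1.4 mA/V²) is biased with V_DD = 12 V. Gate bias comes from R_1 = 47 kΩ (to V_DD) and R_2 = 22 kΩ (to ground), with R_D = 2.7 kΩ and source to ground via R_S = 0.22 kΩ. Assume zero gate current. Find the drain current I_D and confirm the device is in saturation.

V_G = V_DD·R_2/(R_1+R_2) = 12×22/69 = 3.83 V.
Assume saturation: I_D = (k_n/2)(V_GS − V_t)² with V_GS = V_G − I_D·R_S = 3.83 − 0.22·I_D.
Substituting gives 0.0339·I_D² − 1.56·I_D + 2.33 = 0, with roots I_D = 1.55 or 44.6 mA.
The root I_D = 44.6 mA gives V_GS = -5.98 V ≤ V_t, so take I_D = 1.55 mA.
Then V_GS = 3.49 V and V_DS = V_DD − I_D(R_D+R_S) = 12 − 1.55×2.92 = 7.49 V.
Saturation requires V_DS ≥ V_GS − V_t = 1.49 V; 7.49 ≥ 1.49 ✓.

I_D ≈ 1.5 mA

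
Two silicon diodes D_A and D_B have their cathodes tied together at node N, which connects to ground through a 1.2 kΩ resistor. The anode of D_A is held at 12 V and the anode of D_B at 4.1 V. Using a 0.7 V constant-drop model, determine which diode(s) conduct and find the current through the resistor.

Only D_A conducts; I_R ≈ 9.4 mA

Assume both conduct. Then node N would need to be at both 12−0.7 = 11.3 V and 4.1−0.7 = 3.4 V, which is impossible.
Assume only D_A conducts: V_N = 12 − 0.7 = 11.3 V, so I_R = 11.3/1.2 = 9.42 mA.
Check D_B: its anode-to-cathode voltage is 4.1 − 11.3 = -7.2 V < 0.7 V, so it is off. The assumption is consistent.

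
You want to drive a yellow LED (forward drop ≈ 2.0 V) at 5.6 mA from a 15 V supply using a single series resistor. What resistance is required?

R ≈ 2.3 kΩ

The resistor drops V_S − V_D = 15 − 2.0 = 13 V at 5.6 mA.
R = 13 V / 5.6 mA = 2.32 kΩ.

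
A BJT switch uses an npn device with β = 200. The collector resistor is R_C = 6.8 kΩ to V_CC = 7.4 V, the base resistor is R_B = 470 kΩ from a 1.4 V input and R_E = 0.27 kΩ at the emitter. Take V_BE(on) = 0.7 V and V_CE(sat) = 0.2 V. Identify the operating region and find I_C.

active; I_C ≈ 0.27 mA

Assume active. Base-emitter loop: I_B = (V_BB − V_BE)/(R_B + (β+1)R_E) = (1.4 − 0.7)/(470 + 201×0.27) = 0.00134 mA.
I_C = β·I_B = 200×0.00134 = 0.267 mA.
V_CE = V_CC − I_C·R_C − I_E·R_E = 7.4 − 0.267×6.8 − 0.268×0.27 = 5.51 V > V_CE(sat), so the active-region assumption holds.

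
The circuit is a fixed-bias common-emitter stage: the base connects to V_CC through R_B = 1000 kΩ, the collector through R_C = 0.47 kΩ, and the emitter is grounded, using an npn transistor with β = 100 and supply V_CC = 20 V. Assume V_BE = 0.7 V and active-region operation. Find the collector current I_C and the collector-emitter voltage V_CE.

I_C ≈ 1.9 mA, V_CE ≈ 19 V

Base loop: V_CC = I_B·R_B + V_BE, so I_B = (20 − 0.7)/1000 kΩ = 0.0193 mA.
In the active region I_C = β·I_B = 100 × 0.0193 = 1.93 mA.
Collector loop: V_CE = V_CC − I_C·R_C = 20 − 1.93×0.47 = 19.1 V.
Since V_CE = 19.1 V > V_CE(sat) ≈ 0.2 V, the transistor is in the active region as assumed.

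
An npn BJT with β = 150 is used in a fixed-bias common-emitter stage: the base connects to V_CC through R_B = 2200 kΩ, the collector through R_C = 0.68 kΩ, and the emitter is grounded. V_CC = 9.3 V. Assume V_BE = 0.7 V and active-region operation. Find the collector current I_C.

Base loop: V_CC = I_B·R_B + V_BE, so I_B = (9.3 − 0.7)/2200 kΩ = 0.00391 mA.
In the active region I_C = β·I_B = 150 × 0.00391 = 0.586 mA.
Collector loop: V_CE = V_CC − I_C·R_C = 9.3 − 0.586×0.68 = 8.9 V.
Since V_CE = 8.9 V > V_CE(sat) ≈ 0.2 V, the transistor is in the active region as assumed.

I_C ≈ 0.59 mA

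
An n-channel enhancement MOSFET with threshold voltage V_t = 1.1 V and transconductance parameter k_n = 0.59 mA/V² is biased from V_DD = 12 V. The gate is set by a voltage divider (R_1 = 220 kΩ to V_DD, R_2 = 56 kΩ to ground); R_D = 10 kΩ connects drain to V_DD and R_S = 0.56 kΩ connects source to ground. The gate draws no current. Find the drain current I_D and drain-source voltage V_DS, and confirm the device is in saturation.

I_D ≈ 0.37 mA, V_DS ≈ 8.1 V

V_G = V_DD·R_2/(R_1+R_2) = 12×56/276 = 2.43 V.
Assume saturation: I_D = (k_n/2)(V_GS − V_t)² with V_GS = V_G − I_D·R_S = 2.43 − 0.56·I_D.
Substituting gives 0.0925·I_D² − 1.44·I_D + 0.526 = 0, with roots I_D = 0.374 or 15.2 mA.
The root I_D = 15.2 mA gives V_GS = -6.08 V ≤ V_t, so take I_D = 0.374 mA.
Then V_GS = 2.23 V and V_DS = V_DD − I_D(R_D+R_S) = 12 − 0.374×10.6 = 8.05 V.
Saturation requires V_DS ≥ V_GS − V_t = 1.13 V; 8.05 ≥ 1.13 ✓.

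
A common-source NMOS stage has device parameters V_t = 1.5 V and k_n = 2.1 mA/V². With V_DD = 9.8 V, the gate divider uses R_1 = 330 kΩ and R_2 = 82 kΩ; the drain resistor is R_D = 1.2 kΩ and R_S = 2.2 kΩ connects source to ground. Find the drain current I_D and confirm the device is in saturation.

V_G = V_DD·R_2/(R_1+R_2) = 9.8×82/412 = 1.95 V.
Assume saturation: I_D = (k_n/2)(V_GS − V_t)² with V_GS = V_G − I_D·R_S = 1.95 − 2.2·I_D.
Substituting gives 5.08·I_D² − 3.08·I_D + 0.213 = 0, with roots I_D = 0.0796 or 0.527 mA.
The root I_D = 0.527 mA gives V_GS = 0.792 V ≤ V_t, so take I_D = 0.0796 mA.
Then V_GS = 1.78 V and V_DS = V_DD − I_D(R_D+R_S) = 9.8 − 0.0796×3.4 = 9.53 V.
Saturation requires V_DS ≥ V_GS − V_t = 0.275 V; 9.53 ≥ 0.275 ✓.

I_D ≈ 0.08 mA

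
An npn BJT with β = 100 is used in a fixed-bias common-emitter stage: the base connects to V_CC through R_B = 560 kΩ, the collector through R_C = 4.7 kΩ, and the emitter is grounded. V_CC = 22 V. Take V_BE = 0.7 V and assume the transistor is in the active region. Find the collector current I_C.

Base loop: V_CC = I_B·R_B + V_BE, so I_B = (22 − 0.7)/560 kΩ = 0.038 mA.
In the active region I_C = β·I_B = 100 × 0.038 = 3.8 mA.
Collector loop: V_CE = V_CC − I_C·R_C = 22 − 3.8×4.7 = 4.12 V.
Since V_CE = 4.12 V > V_CE(sat) ≈ 0.2 V, the transistor is in the active region as assumed.

I_C ≈ 3.8 mA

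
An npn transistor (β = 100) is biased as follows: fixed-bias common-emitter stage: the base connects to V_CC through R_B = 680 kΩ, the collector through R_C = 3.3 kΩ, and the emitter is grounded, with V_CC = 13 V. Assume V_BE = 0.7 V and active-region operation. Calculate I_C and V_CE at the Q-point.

Base loop: V_CC = I_B·R_B + V_BE, so I_B = (13 − 0.7)/680 kΩ = 0.0181 mA.
In the active region I_C = β·I_B = 100 × 0.0181 = 1.81 mA.
Collector loop: V_CE = V_CC − I_C·R_C = 13 − 1.81×3.3 = 7.03 V.
Since V_CE = 7.03 V > V_CE(sat) ≈ 0.2 V, the transistor is in the active region as assumed.

I_C ≈ 1.8 mA, V_CE ≈ 7 V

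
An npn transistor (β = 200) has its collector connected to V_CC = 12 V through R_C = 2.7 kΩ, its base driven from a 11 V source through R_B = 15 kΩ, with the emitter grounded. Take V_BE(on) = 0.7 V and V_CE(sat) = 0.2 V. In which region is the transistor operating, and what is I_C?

saturation; I_C ≈ 4.4 mA

Assume active: I_B = (11 − 0.7)/15 = 0.687 mA, giving I_C = β·I_B = 137 mA.
But then V_CE = 12 − 137×2.7 = -359 V < V_CE(sat) = 0.2 V — impossible in the active region.
So the transistor is saturated. With V_CE = 0.2 V, I_C = (V_CC − 0.2)/R_C = 11.8/2.7 = 4.37 mA.
Check: β·I_B = 137 mA > I_C = 4.37 mA, confirming saturation.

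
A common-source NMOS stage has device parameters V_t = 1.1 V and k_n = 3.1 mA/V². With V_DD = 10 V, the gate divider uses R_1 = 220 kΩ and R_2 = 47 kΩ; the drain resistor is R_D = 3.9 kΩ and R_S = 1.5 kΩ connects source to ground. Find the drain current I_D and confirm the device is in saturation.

I_D ≈ 0.2 mA

V_G = V_DD·R_2/(R_1+R_2) = 10×47/267 = 1.76 V.
Assume saturation: I_D = (k_n/2)(V_GS − V_t)² with V_GS = V_G − I_D·R_S = 1.76 − 1.5·I_D.
Substituting gives 3.49·I_D² − 4.07·I_D + 0.676 = 0, with roots I_D = 0.2 or 0.967 mA.
The root I_D = 0.967 mA gives V_GS = 0.31 V ≤ V_t, so take I_D = 0.2 mA.
Then V_GS = 1.46 V and V_DS = V_DD − I_D(R_D+R_S) = 10 − 0.2×5.4 = 8.92 V.
Saturation requires V_DS ≥ V_GS − V_t = 0.36 V; 8.92 ≥ 0.36 ✓.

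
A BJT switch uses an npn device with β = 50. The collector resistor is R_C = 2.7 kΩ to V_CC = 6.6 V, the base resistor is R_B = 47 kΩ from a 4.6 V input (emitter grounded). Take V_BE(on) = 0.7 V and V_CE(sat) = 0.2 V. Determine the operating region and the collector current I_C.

Assume active: I_B = (4.6 − 0.7)/47 = 0.083 mA, giving I_C = β·I_B = 4.15 mA.
But then V_CE = 6.6 − 4.15×2.7 = -4.6 V < V_CE(sat) = 0.2 V — impossible in the active region.
So the transistor is saturated. With V_CE = 0.2 V, I_C = (V_CC − 0.2)/R_C = 6.4/2.7 = 2.37 mA.
Check: β·I_B = 4.15 mA > I_C = 2.37 mA, confirming saturation.

saturation; I_C ≈ 2.4 mA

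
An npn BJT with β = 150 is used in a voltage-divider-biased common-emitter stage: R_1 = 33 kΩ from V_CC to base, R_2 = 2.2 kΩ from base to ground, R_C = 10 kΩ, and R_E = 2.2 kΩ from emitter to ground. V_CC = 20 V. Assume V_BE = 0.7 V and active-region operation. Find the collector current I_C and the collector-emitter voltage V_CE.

I_C ≈ 0.25 mA, V_CE ≈ 17 V

Thevenize the base divider: V_Th = V_CC·R_2/(R_1+R_2) = 20×2.2/35.2 = 1.25 V, R_Th = R_1‖R_2 = 2.06 kΩ.
Base-emitter loop: V_Th = I_B·R_Th + V_BE + (β+1)I_B·R_E, so I_B = (1.25 − 0.7) / (2.06 + 151×2.2) = 0.00165 mA.
I_C = β·I_B = 150×0.00165 = 0.247 mA, and I_E = (β+1)I_B = 0.248 mA.
V_CE = V_CC − I_C·R_C − I_E·R_E = 20 − 0.247×10 − 0.248×2.2 = 17 V.
V_CE = 17 V > 0.2 V confirms active-region operation.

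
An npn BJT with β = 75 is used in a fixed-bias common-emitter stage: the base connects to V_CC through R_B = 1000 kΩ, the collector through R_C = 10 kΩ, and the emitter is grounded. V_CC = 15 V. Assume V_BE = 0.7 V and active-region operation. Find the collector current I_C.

Base loop: V_CC = I_B·R_B + V_BE, so I_B = (15 − 0.7)/1000 kΩ = 0.0143 mA.
In the active region I_C = β·I_B = 75 × 0.0143 = 1.07 mA.
Collector loop: V_CE = V_CC − I_C·R_C = 15 − 1.07×10 = 4.28 V.
Since V_CE = 4.28 V > V_CE(sat) ≈ 0.2 V, the transistor is in the active region as assumed.

I_C ≈ 1.1 mA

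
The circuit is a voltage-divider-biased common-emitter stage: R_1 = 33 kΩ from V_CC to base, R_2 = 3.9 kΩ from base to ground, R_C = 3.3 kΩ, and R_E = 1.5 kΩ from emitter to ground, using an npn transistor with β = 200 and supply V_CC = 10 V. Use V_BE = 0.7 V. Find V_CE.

Thevenize the base divider: V_Th = V_CC·R_2/(R_1+R_2) = 10×3.9/36.9 = 1.06 V, R_Th = R_1‖R_2 = 3.49 kΩ.
Base-emitter loop: V_Th = I_B·R_Th + V_BE + (β+1)I_B·R_E, so I_B = (1.06 − 0.7) / (3.49 + 201×1.5) = 0.00117 mA.
I_C = β·I_B = 200×0.00117 = 0.234 mA, and I_E = (β+1)I_B = 0.235 mA.
V_CE = V_CC − I_C·R_C − I_E·R_E = 10 − 0.234×3.3 − 0.235×1.5 = 8.87 V.
V_CE = 8.87 V > 0.2 V confirms active-region operation.

V_CE ≈ 8.9 V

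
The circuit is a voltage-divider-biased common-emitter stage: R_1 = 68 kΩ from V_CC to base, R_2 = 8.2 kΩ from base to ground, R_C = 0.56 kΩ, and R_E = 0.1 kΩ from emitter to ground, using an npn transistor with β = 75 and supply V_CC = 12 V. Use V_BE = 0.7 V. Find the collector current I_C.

Thevenize the base divider: V_Th = V_CC·R_2/(R_1+R_2) = 12×8.2/76.2 = 1.29 V, R_Th = R_1‖R_2 = 7.32 kΩ.
Base-emitter loop: V_Th = I_B·R_Th + V_BE + (β+1)I_B·R_E, so I_B = (1.29 − 0.7) / (7.32 + 76×0.1) = 0.0396 mA.
I_C = β·I_B = 75×0.0396 = 2.97 mA, and I_E = (β+1)I_B = 3.01 mA.
V_CE = V_CC − I_C·R_C − I_E·R_E = 12 − 2.97×0.56 − 3.01×0.1 = 10 V.
V_CE = 10 V > 0.2 V confirms active-region operation.

I_C ≈ 3 mA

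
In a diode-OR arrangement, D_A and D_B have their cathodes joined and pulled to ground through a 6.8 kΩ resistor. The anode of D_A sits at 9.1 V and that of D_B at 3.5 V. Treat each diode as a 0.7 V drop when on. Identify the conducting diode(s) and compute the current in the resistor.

Only D_A conducts; I_R ≈ 1.2 mA

Assume both conduct. Then node N would need to be at both 9.1−0.7 = 8.4 V and 3.5−0.7 = 2.8 V, which is impossible.
Assume only D_A conducts: V_N = 9.1 − 0.7 = 8.4 V, so I_R = 8.4/6.8 = 1.24 mA.
Check D_B: its anode-to-cathode voltage is 3.5 − 8.4 = -4.9 V < 0.7 V, so it is off. The assumption is consistent.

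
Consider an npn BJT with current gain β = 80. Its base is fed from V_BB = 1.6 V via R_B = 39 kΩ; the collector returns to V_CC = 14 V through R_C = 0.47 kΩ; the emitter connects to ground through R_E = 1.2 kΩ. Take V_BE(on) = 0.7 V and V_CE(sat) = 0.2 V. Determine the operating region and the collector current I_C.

active; I_C ≈ 0.53 mA

Assume active. Base-emitter loop: I_B = (V_BB − V_BE)/(R_B + (β+1)R_E) = (1.6 − 0.7)/(39 + 81×1.2) = 0.00661 mA.
I_C = β·I_B = 80×0.00661 = 0.529 mA.
V_CE = V_CC − I_C·R_C − I_E·R_E = 14 − 0.529×0.47 − 0.535×1.2 = 13.1 V > V_CE(sat), so the active-region assumption holds.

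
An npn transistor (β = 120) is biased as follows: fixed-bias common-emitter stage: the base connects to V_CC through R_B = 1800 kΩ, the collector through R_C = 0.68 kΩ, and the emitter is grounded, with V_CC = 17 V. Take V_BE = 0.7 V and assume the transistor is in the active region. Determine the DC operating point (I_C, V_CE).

I_C ≈ 1.1 mA, V_CE ≈ 16 V

Base loop: V_CC = I_B·R_B + V_BE, so I_B = (17 − 0.7)/1800 kΩ = 0.00906 mA.
In the active region I_C = β·I_B = 120 × 0.00906 = 1.09 mA.
Collector loop: V_CE = V_CC − I_C·R_C = 17 − 1.09×0.68 = 16.3 V.
Since V_CE = 16.3 V > V_CE(sat) ≈ 0.2 V, the transistor is in the active region as assumed.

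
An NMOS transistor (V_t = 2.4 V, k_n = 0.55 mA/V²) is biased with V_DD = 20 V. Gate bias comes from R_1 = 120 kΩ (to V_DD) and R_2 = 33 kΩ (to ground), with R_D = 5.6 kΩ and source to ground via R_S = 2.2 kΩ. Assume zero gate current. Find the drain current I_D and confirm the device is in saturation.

I_D ≈ 0.35 mA

V_G = V_DD·R_2/(R_1+R_2) = 20×33/153 = 4.31 V.
Assume saturation: I_D = (k_n/2)(V_GS − V_t)² with V_GS = V_G − I_D·R_S = 4.31 − 2.2·I_D.
Substituting gives 1.33·I_D² − 3.32·I_D + 1.01 = 0, with roots I_D = 0.354 or 2.14 mA.
The root I_D = 2.14 mA gives V_GS = -0.388 V ≤ V_t, so take I_D = 0.354 mA.
Then V_GS = 3.53 V and V_DS = V_DD − I_D(R_D+R_S) = 20 − 0.354×7.8 = 17.2 V.
Saturation requires V_DS ≥ V_GS − V_t = 1.13 V; 17.2 ≥ 1.13 ✓.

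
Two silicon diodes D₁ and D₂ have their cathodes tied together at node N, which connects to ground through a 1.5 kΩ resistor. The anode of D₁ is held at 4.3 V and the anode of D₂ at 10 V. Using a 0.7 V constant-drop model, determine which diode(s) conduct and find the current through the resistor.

Only D₂ conducts; I_R ≈ 6.2 mA

Assume both conduct. Then node N would need to be at both 4.3−0.7 = 3.6 V and 10−0.7 = 9.3 V, which is impossible.
Assume only D₂ conducts: V_N = 10 − 0.7 = 9.3 V, so I_R = 9.3/1.5 = 6.2 mA.
Check D₁: its anode-to-cathode voltage is 4.3 − 9.3 = -5 V < 0.7 V, so it is off. The assumption is consistent.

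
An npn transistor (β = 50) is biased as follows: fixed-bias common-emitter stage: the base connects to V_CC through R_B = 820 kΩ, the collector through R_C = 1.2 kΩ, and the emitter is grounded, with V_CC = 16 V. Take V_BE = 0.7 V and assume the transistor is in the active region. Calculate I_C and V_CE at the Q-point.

Base loop: V_CC = I_B·R_B + V_BE, so I_B = (16 − 0.7)/820 kΩ = 0.0187 mA.
In the active region I_C = β·I_B = 50 × 0.0187 = 0.933 mA.
Collector loop: V_CE = V_CC − I_C·R_C = 16 − 0.933×1.2 = 14.9 V.
Since V_CE = 14.9 V > V_CE(sat) ≈ 0.2 V, the transistor is in the active region as assumed.

I_C ≈ 0.93 mA, V_CE ≈ 15 V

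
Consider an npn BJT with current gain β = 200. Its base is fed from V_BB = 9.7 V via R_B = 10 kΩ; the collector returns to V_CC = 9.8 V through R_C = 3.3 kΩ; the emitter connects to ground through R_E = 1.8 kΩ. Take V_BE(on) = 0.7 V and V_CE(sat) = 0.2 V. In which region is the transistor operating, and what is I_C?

Assume active: I_B = (9.7 − 0.7)/(10 + 201×1.8) = 0.0242 mA, I_C = β·I_B = 4.84 mA.
Then V_CE = 9.8 − 4.84×3.3 − 4.87×1.8 = -14.9 V < 0.2 V — the active assumption fails.
Re-solve with V_CE = 0.2 V. KCL at the emitter: V_E/R_E = (V_BB−0.7−V_E)/R_B + (V_CC−0.2−V_E)/R_C, giving V_E = 3.97 V.
I_C = (V_CC − 0.2 − V_E)/R_C = (9.6 − 3.97)/3.3 = 1.7 mA.
Check: I_B = (9 − 3.97)/10 = 0.503 mA, and β·I_B = 101 mA > I_C, confirming saturation.

saturation; I_C ≈ 1.7 mA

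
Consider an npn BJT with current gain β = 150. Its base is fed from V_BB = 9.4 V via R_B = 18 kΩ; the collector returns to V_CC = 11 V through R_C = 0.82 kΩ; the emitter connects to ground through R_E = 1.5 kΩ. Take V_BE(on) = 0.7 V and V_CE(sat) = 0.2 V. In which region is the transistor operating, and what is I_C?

Assume active: I_B = (9.4 − 0.7)/(18 + 151×1.5) = 0.0356 mA, I_C = β·I_B = 5.34 mA.
Then V_CE = 11 − 5.34×0.82 − 5.37×1.5 = -1.44 V < 0.2 V — the active assumption fails.
Re-solve with V_CE = 0.2 V. KCL at the emitter: V_E/R_E = (V_BB−0.7−V_E)/R_B + (V_CC−0.2−V_E)/R_C, giving V_E = 7.03 V.
I_C = (V_CC − 0.2 − V_E)/R_C = (10.8 − 7.03)/0.82 = 4.6 mA.
Check: I_B = (8.7 − 7.03)/18 = 0.0927 mA, and β·I_B = 13.9 mA > I_C, confirming saturation.

saturation; I_C ≈ 4.6 mA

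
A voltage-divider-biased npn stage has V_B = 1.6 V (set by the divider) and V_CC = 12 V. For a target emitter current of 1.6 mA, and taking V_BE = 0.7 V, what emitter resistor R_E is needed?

V_E = V_B − V_BE = 1.6 − 0.7 = 0.9 V.
R_E = V_E / I_E = 0.9 / 1.6 = 0.562 kΩ.

R_E ≈ 0.56 kΩ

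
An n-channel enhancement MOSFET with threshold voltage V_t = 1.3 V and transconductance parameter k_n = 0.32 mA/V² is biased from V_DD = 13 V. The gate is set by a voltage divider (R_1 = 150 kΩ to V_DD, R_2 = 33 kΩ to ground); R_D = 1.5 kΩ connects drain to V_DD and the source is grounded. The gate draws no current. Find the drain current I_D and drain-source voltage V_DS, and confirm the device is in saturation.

I_D ≈ 0.17 mA, V_DS ≈ 13 V

V_G = V_DD·R_2/(R_1+R_2) = 13×33/183 = 2.34 V. With the source grounded, V_GS = V_G = 2.34 V.
Assume saturation: I_D = (k_n/2)(V_GS − V_t)² = (0.32/2)×(2.34 − 1.3)² = 0.16×1.04² = 0.174 mA.
V_DS = V_DD − I_D·R_D = 13 − 0.174×1.5 = 12.7 V.
Saturation requires V_DS ≥ V_GS − V_t = 1.04 V; 12.7 ≥ 1.04 ✓.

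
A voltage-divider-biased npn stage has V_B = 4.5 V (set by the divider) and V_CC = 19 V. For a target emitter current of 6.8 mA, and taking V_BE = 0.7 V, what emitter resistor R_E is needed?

V_E = V_B − V_BE = 4.5 − 0.7 = 3.8 V.
R_E = V_E / I_E = 3.8 / 6.8 = 0.559 kΩ.

R_E ≈ 0.56 kΩ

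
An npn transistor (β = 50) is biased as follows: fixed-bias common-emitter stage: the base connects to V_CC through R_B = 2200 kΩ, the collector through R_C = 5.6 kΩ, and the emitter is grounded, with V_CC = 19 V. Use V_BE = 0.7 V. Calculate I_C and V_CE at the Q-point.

Base loop: V_CC = I_B·R_B + V_BE, so I_B = (19 − 0.7)/2200 kΩ = 0.00832 mA.
In the active region I_C = β·I_B = 50 × 0.00832 = 0.416 mA.
Collector loop: V_CE = V_CC − I_C·R_C = 19 − 0.416×5.6 = 16.7 V.
Since V_CE = 16.7 V > V_CE(sat) ≈ 0.2 V, the transistor is in the active region as assumed.

I_C ≈ 0.42 mA, V_CE ≈ 17 V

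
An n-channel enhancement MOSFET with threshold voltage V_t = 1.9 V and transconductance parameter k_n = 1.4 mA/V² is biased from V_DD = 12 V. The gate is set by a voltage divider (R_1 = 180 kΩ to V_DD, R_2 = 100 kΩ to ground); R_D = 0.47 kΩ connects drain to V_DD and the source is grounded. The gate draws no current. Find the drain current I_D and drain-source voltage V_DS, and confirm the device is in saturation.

I_D ≈ 4 mA, V_DS ≈ 10 V

V_G = V_DD·R_2/(R_1+R_2) = 12×100/280 = 4.29 V. With the source grounded, V_GS = V_G = 4.29 V.
Assume saturation: I_D = (k_n/2)(V_GS − V_t)² = (1.4/2)×(4.29 − 1.9)² = 0.7×2.39² = 3.98 mA.
V_DS = V_DD − I_D·R_D = 12 − 3.98×0.47 = 10.1 V.
Saturation requires V_DS ≥ V_GS − V_t = 2.39 V; 10.1 ≥ 2.39 ✓.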